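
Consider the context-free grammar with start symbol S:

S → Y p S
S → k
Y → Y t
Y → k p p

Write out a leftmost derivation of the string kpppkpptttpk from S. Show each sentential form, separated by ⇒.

S ⇒ YpS   [S → Y p S]
YpS ⇒ kpppS   [Y → k p p]
kpppS ⇒ kpppYpS   [S → Y p S]
kpppYpS ⇒ kpppYtpS   [Y → Y t]
kpppYtpS ⇒ kpppYttpS   [Y → Y t]
kpppYttpS ⇒ kpppYtttpS   [Y → Y t]
kpppYtttpS ⇒ kpppkpptttpS   [Y → k p p]
kpppkpptttpS ⇒ kpppkpptttpk   [S → k]

S ⇒ YpS ⇒ kpppS ⇒ kpppYpS ⇒ kpppYtpS ⇒ kpppYttpS ⇒ kpppYtttpS ⇒ kpppkpptttpS ⇒ kpppkpptttpk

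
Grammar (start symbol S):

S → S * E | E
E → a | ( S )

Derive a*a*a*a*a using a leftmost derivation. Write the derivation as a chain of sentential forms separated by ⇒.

S ⇒ S*E   [S → S * E]
S*E ⇒ S*E*E   [S → S * E]
S*E*E ⇒ S*E*E*E   [S → S * E]
S*E*E*E ⇒ S*E*E*E*E   [S → S * E]
S*E*E*E*E ⇒ E*E*E*E*E   [S → E]
E*E*E*E*E ⇒ a*E*E*E*E   [E → a]
a*E*E*E*E ⇒ a*a*E*E*E   [E → a]
a*a*E*E*E ⇒ a*a*a*E*E   [E → a]
a*a*a*E*E ⇒ a*a*a*a*E   [E → a]
a*a*a*a*E ⇒ a*a*a*a*a   [E → a]

S ⇒ S*E ⇒ S*E*E ⇒ S*E*E*E ⇒ S*E*E*E*E ⇒ E*E*E*E*E ⇒ a*E*E*E*E ⇒ a*a*E*E*E ⇒ a*a*a*E*E ⇒ a*a*a*a*E ⇒ a*a*a*a*a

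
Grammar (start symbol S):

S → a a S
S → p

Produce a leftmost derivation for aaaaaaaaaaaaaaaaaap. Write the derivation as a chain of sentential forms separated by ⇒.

S ⇒ aaS ⇒ aaaaS ⇒ aaaaaaS ⇒ aaaaaaaaS ⇒ aaaaaaaaaaS ⇒ aaaaaaaaaaaaS ⇒ aaaaaaaaaaaaaaS ⇒ aaaaaaaaaaaaaaaaS ⇒ aaaaaaaaaaaaaaaaaaS ⇒ aaaaaaaaaaaaaaaaaap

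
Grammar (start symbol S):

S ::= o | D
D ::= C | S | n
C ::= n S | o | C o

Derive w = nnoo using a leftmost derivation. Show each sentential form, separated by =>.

S=>D=>C=>Co=>nSo=>nDo=>nCo=>nnSo=>nnDo=>nnCo=>nnoo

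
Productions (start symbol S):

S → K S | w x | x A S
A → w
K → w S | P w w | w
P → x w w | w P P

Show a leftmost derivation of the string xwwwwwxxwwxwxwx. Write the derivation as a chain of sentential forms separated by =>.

S=>xAS=>xwS=>xwKS=>xwwSS=>xwwKSS=>xwwwSSS=>xwwwKSSS=>xwwwwSSSS=>xwwwwwxSSS=>xwwwwwxxASSS=>xwwwwwxxwSSS=>xwwwwwxxwwxSS=>xwwwwwxxwwxwxS=>xwwwwwxxwwxwxwx

S => xAS   [S → x A S]
xAS => xwS   [A → w]
xwS => xwKS   [S → K S]
xwKS => xwwSS   [K → w S]
xwwSS => xwwKSS   [S → K S]
xwwKSS => xwwwSSS   [K → w S]
xwwwSSS => xwwwKSSS   [S → K S]
xwwwKSSS => xwwwwSSSS   [K → w S]
xwwwwSSSS => xwwwwwxSSS   [S → w x]
xwwwwwxSSS => xwwwwwxxASSS   [S → x A S]
xwwwwwxxASSS => xwwwwwxxwSSS   [A → w]
xwwwwwxxwSSS => xwwwwwxxwwxSS   [S → w x]
xwwwwwxxwwxSS => xwwwwwxxwwxwxS   [S → w x]
xwwwwwxxwwxwxS => xwwwwwxxwwxwxwx   [S → w x]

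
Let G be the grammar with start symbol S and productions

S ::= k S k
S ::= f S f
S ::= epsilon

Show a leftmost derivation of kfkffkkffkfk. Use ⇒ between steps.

S ⇒ kSk   [S ::= k S k]
kSk ⇒ kfSfk   [S ::= f S f]
kfSfk ⇒ kfkSkfk   [S ::= k S k]
kfkSkfk ⇒ kfkfSfkfk   [S ::= f S f]
kfkfSfkfk ⇒ kfkffSffkfk   [S ::= f S f]
kfkffSffkfk ⇒ kfkffkSkffkfk   [S ::= k S k]
kfkffkSkffkfk ⇒ kfkffkkffkfk   [S ::= epsilon]

S ⇒ kSk ⇒ kfSfk ⇒ kfkSkfk ⇒ kfkfSfkfk ⇒ kfkffSffkfk ⇒ kfkffkSkffkfk ⇒ kfkffkkffkfk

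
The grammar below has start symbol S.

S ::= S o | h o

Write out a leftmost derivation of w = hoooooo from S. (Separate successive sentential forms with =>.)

S => So   [S ::= S o]
So => Soo   [S ::= S o]
Soo => Sooo   [S ::= S o]
Sooo => Soooo   [S ::= S o]
Soooo => Sooooo   [S ::= S o]
Sooooo => hoooooo   [S ::= h o]

S=>So=>Soo=>Sooo=>Soooo=>Sooooo=>hoooooo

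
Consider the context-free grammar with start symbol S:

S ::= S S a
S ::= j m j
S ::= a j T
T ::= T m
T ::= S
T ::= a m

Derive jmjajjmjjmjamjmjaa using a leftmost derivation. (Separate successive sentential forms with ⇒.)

S ⇒ SSa   [S ::= S S a]
SSa ⇒ jmjSa   [S ::= j m j]
jmjSa ⇒ jmjSSaa   [S ::= S S a]
jmjSSaa ⇒ jmjajTSaa   [S ::= a j T]
jmjajTSaa ⇒ jmjajTmSaa   [T ::= T m]
jmjajTmSaa ⇒ jmjajSmSaa   [T ::= S]
jmjajSmSaa ⇒ jmjajSSamSaa   [S ::= S S a]
jmjajSSamSaa ⇒ jmjajjmjSamSaa   [S ::= j m j]
jmjajjmjSamSaa ⇒ jmjajjmjjmjamSaa   [S ::= j m j]
jmjajjmjjmjamSaa ⇒ jmjajjmjjmjamjmjaa   [S ::= j m j]

S ⇒ SSa ⇒ jmjSa ⇒ jmjSSaa ⇒ jmjajTSaa ⇒ jmjajTmSaa ⇒ jmjajSmSaa ⇒ jmjajSSamSaa ⇒ jmjajjmjSamSaa ⇒ jmjajjmjjmjamSaa ⇒ jmjajjmjjmjamjmjaa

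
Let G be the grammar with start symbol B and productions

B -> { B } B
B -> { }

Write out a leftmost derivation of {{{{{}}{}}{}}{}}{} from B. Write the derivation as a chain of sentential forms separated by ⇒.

B⇒{B}B⇒{{B}B}B⇒{{{B}B}B}B⇒{{{{B}B}B}B}B⇒{{{{{}}B}B}B}B⇒{{{{{}}{}}B}B}B⇒{{{{{}}{}}{}}B}B⇒{{{{{}}{}}{}}{}}B⇒{{{{{}}{}}{}}{}}{}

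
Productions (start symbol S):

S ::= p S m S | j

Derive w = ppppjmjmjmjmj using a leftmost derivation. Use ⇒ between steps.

S ⇒ pSmS   [S ::= p S m S]
pSmS ⇒ ppSmSmS   [S ::= p S m S]
ppSmSmS ⇒ pppSmSmSmS   [S ::= p S m S]
pppSmSmSmS ⇒ ppppSmSmSmSmS   [S ::= p S m S]
ppppSmSmSmSmS ⇒ ppppjmSmSmSmS   [S ::= j]
ppppjmSmSmSmS ⇒ ppppjmjmSmSmS   [S ::= j]
ppppjmjmSmSmS ⇒ ppppjmjmjmSmS   [S ::= j]
ppppjmjmjmSmS ⇒ ppppjmjmjmjmS   [S ::= j]
ppppjmjmjmjmS ⇒ ppppjmjmjmjmj   [S ::= j]

S ⇒ pSmS ⇒ ppSmSmS ⇒ pppSmSmSmS ⇒ ppppSmSmSmSmS ⇒ ppppjmSmSmSmS ⇒ ppppjmjmSmSmS ⇒ ppppjmjmjmSmS ⇒ ppppjmjmjmjmS ⇒ ppppjmjmjmjmj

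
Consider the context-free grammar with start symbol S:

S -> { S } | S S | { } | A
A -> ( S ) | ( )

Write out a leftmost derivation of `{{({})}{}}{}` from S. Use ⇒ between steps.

S ⇒ SS ⇒ {S}S ⇒ {SS}S ⇒ {{S}S}S ⇒ {{A}S}S ⇒ {{(S)}S}S ⇒ {{({})}S}S ⇒ {{({})}{}}S ⇒ {{({})}{}}{}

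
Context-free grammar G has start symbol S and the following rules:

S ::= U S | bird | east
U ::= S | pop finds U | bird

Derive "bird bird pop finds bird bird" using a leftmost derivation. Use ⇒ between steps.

S ⇒ U S ⇒ S S ⇒ bird S ⇒ bird U S ⇒ bird bird S ⇒ bird bird U S ⇒ bird bird pop finds U S ⇒ bird bird pop finds bird S ⇒ bird bird pop finds bird bird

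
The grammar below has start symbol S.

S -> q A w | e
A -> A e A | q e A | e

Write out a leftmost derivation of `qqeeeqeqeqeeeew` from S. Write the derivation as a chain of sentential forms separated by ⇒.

S ⇒ qAw ⇒ qAeAw ⇒ qqeAeAw ⇒ qqeeeAw ⇒ qqeeeqeAw ⇒ qqeeeqeqeAw ⇒ qqeeeqeqeqeAw ⇒ qqeeeqeqeqeAeAw ⇒ qqeeeqeqeqeeeAw ⇒ qqeeeqeqeqeeeew

S ⇒ qAw   [S -> q A w]
qAw ⇒ qAeAw   [A -> A e A]
qAeAw ⇒ qqeAeAw   [A -> q e A]
qqeAeAw ⇒ qqeeeAw   [A -> e]
qqeeeAw ⇒ qqeeeqeAw   [A -> q e A]
qqeeeqeAw ⇒ qqeeeqeqeAw   [A -> q e A]
qqeeeqeqeAw ⇒ qqeeeqeqeqeAw   [A -> q e A]
qqeeeqeqeqeAw ⇒ qqeeeqeqeqeAeAw   [A -> A e A]
qqeeeqeqeqeAeAw ⇒ qqeeeqeqeqeeeAw   [A -> e]
qqeeeqeqeqeeeAw ⇒ qqeeeqeqeqeeeew   [A -> e]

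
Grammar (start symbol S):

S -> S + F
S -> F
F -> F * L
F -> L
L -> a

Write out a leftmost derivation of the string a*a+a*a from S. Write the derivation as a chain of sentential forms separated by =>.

S => S+F   [S -> S + F]
S+F => F+F   [S -> F]
F+F => F*L+F   [F -> F * L]
F*L+F => L*L+F   [F -> L]
L*L+F => a*L+F   [L -> a]
a*L+F => a*a+F   [L -> a]
a*a+F => a*a+F*L   [F -> F * L]
a*a+F*L => a*a+L*L   [F -> L]
a*a+L*L => a*a+a*L   [L -> a]
a*a+a*L => a*a+a*a   [L -> a]

S => S+F => F+F => F*L+F => L*L+F => a*L+F => a*a+F => a*a+F*L => a*a+L*L => a*a+a*L => a*a+a*a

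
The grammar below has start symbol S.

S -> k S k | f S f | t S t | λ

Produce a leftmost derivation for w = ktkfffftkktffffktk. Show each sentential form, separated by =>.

S=>kSk=>ktStk=>ktkSktk=>ktkfSfktk=>ktkffSffktk=>ktkfffSfffktk=>ktkffffSffffktk=>ktkfffftStffffktk=>ktkfffftkSktffffktk=>ktkfffftkktffffktk

S => kSk   [S -> k S k]
kSk => ktStk   [S -> t S t]
ktStk => ktkSktk   [S -> k S k]
ktkSktk => ktkfSfktk   [S -> f S f]
ktkfSfktk => ktkffSffktk   [S -> f S f]
ktkffSffktk => ktkfffSfffktk   [S -> f S f]
ktkfffSfffktk => ktkffffSffffktk   [S -> f S f]
ktkffffSffffktk => ktkfffftStffffktk   [S -> t S t]
ktkfffftStffffktk => ktkfffftkSktffffktk   [S -> k S k]
ktkfffftkSktffffktk => ktkfffftkktffffktk   [S -> λ]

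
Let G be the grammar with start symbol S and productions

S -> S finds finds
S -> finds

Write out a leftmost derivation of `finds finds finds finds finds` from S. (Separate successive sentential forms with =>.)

S => S finds finds => S finds finds finds finds => finds finds finds finds finds

S => S finds finds   [S -> S finds finds]
S finds finds => S finds finds finds finds   [S -> S finds finds]
S finds finds finds finds => finds finds finds finds finds   [S -> finds]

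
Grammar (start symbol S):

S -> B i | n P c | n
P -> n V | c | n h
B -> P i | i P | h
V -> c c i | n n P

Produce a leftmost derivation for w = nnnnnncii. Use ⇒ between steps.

S ⇒ Bi   [S -> B i]
Bi ⇒ Pii   [B -> P i]
Pii ⇒ nVii   [P -> n V]
nVii ⇒ nnnPii   [V -> n n P]
nnnPii ⇒ nnnnVii   [P -> n V]
nnnnVii ⇒ nnnnnnPii   [V -> n n P]
nnnnnnPii ⇒ nnnnnncii   [P -> c]

S ⇒ Bi ⇒ Pii ⇒ nVii ⇒ nnnPii ⇒ nnnnVii ⇒ nnnnnnPii ⇒ nnnnnncii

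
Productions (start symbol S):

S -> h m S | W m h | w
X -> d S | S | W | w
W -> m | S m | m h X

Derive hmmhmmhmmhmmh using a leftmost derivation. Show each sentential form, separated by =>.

S=>hmS=>hmWmh=>hmmhXmh=>hmmhWmh=>hmmhSmmh=>hmmhWmhmmh=>hmmhSmmhmmh=>hmmhWmhmmhmmh=>hmmhmmhmmhmmh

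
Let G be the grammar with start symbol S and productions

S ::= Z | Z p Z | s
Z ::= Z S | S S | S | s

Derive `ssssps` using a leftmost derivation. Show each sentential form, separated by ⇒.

S⇒ZpZ⇒ZSpZ⇒SSSpZ⇒ZSSpZ⇒ZSSSpZ⇒sSSSpZ⇒ssSSpZ⇒sssSpZ⇒sssspZ⇒ssssps

S ⇒ ZpZ   [S ::= Z p Z]
ZpZ ⇒ ZSpZ   [Z ::= Z S]
ZSpZ ⇒ SSSpZ   [Z ::= S S]
SSSpZ ⇒ ZSSpZ   [S ::= Z]
ZSSpZ ⇒ ZSSSpZ   [Z ::= Z S]
ZSSSpZ ⇒ sSSSpZ   [Z ::= s]
sSSSpZ ⇒ ssSSpZ   [S ::= s]
ssSSpZ ⇒ sssSpZ   [S ::= s]
sssSpZ ⇒ sssspZ   [S ::= s]
sssspZ ⇒ ssssps   [Z ::= s]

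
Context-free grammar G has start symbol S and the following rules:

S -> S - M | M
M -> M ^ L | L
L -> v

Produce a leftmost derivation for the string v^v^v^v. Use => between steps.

S=>M=>M^L=>M^L^L=>M^L^L^L=>L^L^L^L=>v^L^L^L=>v^v^L^L=>v^v^v^L=>v^v^v^v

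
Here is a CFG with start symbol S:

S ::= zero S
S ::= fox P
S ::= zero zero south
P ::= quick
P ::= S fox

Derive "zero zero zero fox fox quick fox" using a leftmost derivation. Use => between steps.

S => zero S   [S ::= zero S]
zero S => zero zero S   [S ::= zero S]
zero zero S => zero zero zero S   [S ::= zero S]
zero zero zero S => zero zero zero fox P   [S ::= fox P]
zero zero zero fox P => zero zero zero fox S fox   [P ::= S fox]
zero zero zero fox S fox => zero zero zero fox fox P fox   [S ::= fox P]
zero zero zero fox fox P fox => zero zero zero fox fox quick fox   [P ::= quick]

S => zero S => zero zero S => zero zero zero S => zero zero zero fox P => zero zero zero fox S fox => zero zero zero fox fox P fox => zero zero zero fox fox quick fox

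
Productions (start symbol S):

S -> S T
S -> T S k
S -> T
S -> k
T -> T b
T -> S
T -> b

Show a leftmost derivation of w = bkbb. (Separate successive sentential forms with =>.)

S => ST => STT => STTT => TTTT => bTTT => bSTT => bkTT => bkbT => bkbb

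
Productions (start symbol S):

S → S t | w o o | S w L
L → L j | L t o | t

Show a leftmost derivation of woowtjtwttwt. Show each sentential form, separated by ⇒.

S⇒SwL⇒StwL⇒SwLtwL⇒StwLtwL⇒SwLtwLtwL⇒woowLtwLtwL⇒woowLjtwLtwL⇒woowtjtwLtwL⇒woowtjtwttwL⇒woowtjtwttwt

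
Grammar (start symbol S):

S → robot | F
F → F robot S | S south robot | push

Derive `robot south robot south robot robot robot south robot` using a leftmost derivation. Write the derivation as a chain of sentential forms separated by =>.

S => F   [S → F]
F => S south robot   [F → S south robot]
S south robot => F south robot   [S → F]
F south robot => F robot S south robot   [F → F robot S]
F robot S south robot => S south robot robot S south robot   [F → S south robot]
S south robot robot S south robot => F south robot robot S south robot   [S → F]
F south robot robot S south robot => S south robot south robot robot S south robot   [F → S south robot]
S south robot south robot robot S south robot => robot south robot south robot robot S south robot   [S → robot]
robot south robot south robot robot S south robot => robot south robot south robot robot robot south robot   [S → robot]

S => F => S south robot => F south robot => F robot S south robot => S south robot robot S south robot => F south robot robot S south robot => S south robot south robot robot S south robot => robot south robot south robot robot S south robot => robot south robot south robot robot robot south robot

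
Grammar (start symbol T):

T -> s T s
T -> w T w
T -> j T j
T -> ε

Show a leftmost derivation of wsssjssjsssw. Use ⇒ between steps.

T ⇒ wTw   [T -> w T w]
wTw ⇒ wsTsw   [T -> s T s]
wsTsw ⇒ wssTssw   [T -> s T s]
wssTssw ⇒ wsssTsssw   [T -> s T s]
wsssTsssw ⇒ wsssjTjsssw   [T -> j T j]
wsssjTjsssw ⇒ wsssjsTsjsssw   [T -> s T s]
wsssjsTsjsssw ⇒ wsssjssjsssw   [T -> ε]

T⇒wTw⇒wsTsw⇒wssTssw⇒wsssTsssw⇒wsssjTjsssw⇒wsssjsTsjsssw⇒wsssjssjsssw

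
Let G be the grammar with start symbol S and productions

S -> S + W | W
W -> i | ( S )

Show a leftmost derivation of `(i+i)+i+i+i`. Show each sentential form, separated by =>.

S => S+W   [S -> S + W]
S+W => S+W+W   [S -> S + W]
S+W+W => S+W+W+W   [S -> S + W]
S+W+W+W => W+W+W+W   [S -> W]
W+W+W+W => (S)+W+W+W   [W -> ( S )]
(S)+W+W+W => (S+W)+W+W+W   [S -> S + W]
(S+W)+W+W+W => (W+W)+W+W+W   [S -> W]
(W+W)+W+W+W => (i+W)+W+W+W   [W -> i]
(i+W)+W+W+W => (i+i)+W+W+W   [W -> i]
(i+i)+W+W+W => (i+i)+i+W+W   [W -> i]
(i+i)+i+W+W => (i+i)+i+i+W   [W -> i]
(i+i)+i+i+W => (i+i)+i+i+i   [W -> i]

S => S+W => S+W+W => S+W+W+W => W+W+W+W => (S)+W+W+W => (S+W)+W+W+W => (W+W)+W+W+W => (i+W)+W+W+W => (i+i)+W+W+W => (i+i)+i+W+W => (i+i)+i+i+W => (i+i)+i+i+i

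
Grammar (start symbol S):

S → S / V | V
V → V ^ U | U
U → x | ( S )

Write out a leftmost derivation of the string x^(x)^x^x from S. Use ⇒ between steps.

S ⇒ V   [S → V]
V ⇒ V^U   [V → V ^ U]
V^U ⇒ V^U^U   [V → V ^ U]
V^U^U ⇒ V^U^U^U   [V → V ^ U]
V^U^U^U ⇒ U^U^U^U   [V → U]
U^U^U^U ⇒ x^U^U^U   [U → x]
x^U^U^U ⇒ x^(S)^U^U   [U → ( S )]
x^(S)^U^U ⇒ x^(V)^U^U   [S → V]
x^(V)^U^U ⇒ x^(U)^U^U   [V → U]
x^(U)^U^U ⇒ x^(x)^U^U   [U → x]
x^(x)^U^U ⇒ x^(x)^x^U   [U → x]
x^(x)^x^U ⇒ x^(x)^x^x   [U → x]

S ⇒ V ⇒ V^U ⇒ V^U^U ⇒ V^U^U^U ⇒ U^U^U^U ⇒ x^U^U^U ⇒ x^(S)^U^U ⇒ x^(V)^U^U ⇒ x^(U)^U^U ⇒ x^(x)^U^U ⇒ x^(x)^x^U ⇒ x^(x)^x^x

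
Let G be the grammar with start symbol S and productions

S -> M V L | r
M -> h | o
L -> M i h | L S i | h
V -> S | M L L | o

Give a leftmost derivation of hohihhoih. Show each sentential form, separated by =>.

S => MVL => hVL => hMLLL => hoLLL => hoMihLL => hohihLL => hohihhL => hohihhMih => hohihhoih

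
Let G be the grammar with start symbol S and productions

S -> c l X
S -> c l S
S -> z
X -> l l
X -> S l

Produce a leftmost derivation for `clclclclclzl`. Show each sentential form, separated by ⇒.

S⇒clS⇒clclS⇒clclclS⇒clclclclX⇒clclclclSl⇒clclclclclSl⇒clclclclclzl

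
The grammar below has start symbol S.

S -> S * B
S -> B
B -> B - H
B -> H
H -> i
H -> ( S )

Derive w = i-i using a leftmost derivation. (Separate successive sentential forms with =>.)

S => B   [S -> B]
B => B-H   [B -> B - H]
B-H => H-H   [B -> H]
H-H => i-H   [H -> i]
i-H => i-i   [H -> i]

S => B => B-H => H-H => i-H => i-i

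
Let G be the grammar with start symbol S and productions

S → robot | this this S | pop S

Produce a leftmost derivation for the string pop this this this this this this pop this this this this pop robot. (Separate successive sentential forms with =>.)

S => pop S   [S → pop S]
pop S => pop this this S   [S → this this S]
pop this this S => pop this this this this S   [S → this this S]
pop this this this this S => pop this this this this this this S   [S → this this S]
pop this this this this this this S => pop this this this this this this pop S   [S → pop S]
pop this this this this this this pop S => pop this this this this this this pop this this S   [S → this this S]
pop this this this this this this pop this this S => pop this this this this this this pop this this this this S   [S → this this S]
pop this this this this this this pop this this this this S => pop this this this this this this pop this this this this pop S   [S → pop S]
pop this this this this this this pop this this this this pop S => pop this this this this this this pop this this this this pop robot   [S → robot]

S => pop S => pop this this S => pop this this this this S => pop this this this this this this S => pop this this this this this this pop S => pop this this this this this this pop this this S => pop this this this this this this pop this this this this S => pop this this this this this this pop this this this this pop S => pop this this this this this this pop this this this this pop robot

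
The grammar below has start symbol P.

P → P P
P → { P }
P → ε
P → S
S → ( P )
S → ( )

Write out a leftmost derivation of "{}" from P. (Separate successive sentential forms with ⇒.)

P ⇒ PP   [P → P P]
PP ⇒ PPP   [P → P P]
PPP ⇒ {P}PP   [P → { P }]
{P}PP ⇒ {}PP   [P → ε]
{}PP ⇒ {}P   [P → ε]
{}P ⇒ {}   [P → ε]

P ⇒ PP ⇒ PPP ⇒ {P}PP ⇒ {}PP ⇒ {}P ⇒ {}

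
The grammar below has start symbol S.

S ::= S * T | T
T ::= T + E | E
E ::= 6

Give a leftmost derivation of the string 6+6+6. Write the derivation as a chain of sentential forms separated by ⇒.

S ⇒ T ⇒ T+E ⇒ T+E+E ⇒ E+E+E ⇒ 6+E+E ⇒ 6+6+E ⇒ 6+6+6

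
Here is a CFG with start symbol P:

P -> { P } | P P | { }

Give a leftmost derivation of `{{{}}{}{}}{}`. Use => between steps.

P=>PP=>{P}P=>{PP}P=>{PPP}P=>{{P}PP}P=>{{{}}PP}P=>{{{}}{}P}P=>{{{}}{}{}}P=>{{{}}{}{}}{}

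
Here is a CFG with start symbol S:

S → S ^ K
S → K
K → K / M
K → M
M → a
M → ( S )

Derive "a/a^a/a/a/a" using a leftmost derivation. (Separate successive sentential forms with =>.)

S=>S^K=>K^K=>K/M^K=>M/M^K=>a/M^K=>a/a^K=>a/a^K/M=>a/a^K/M/M=>a/a^K/M/M/M=>a/a^M/M/M/M=>a/a^a/M/M/M=>a/a^a/a/M/M=>a/a^a/a/a/M=>a/a^a/a/a/a

S => S^K   [S → S ^ K]
S^K => K^K   [S → K]
K^K => K/M^K   [K → K / M]
K/M^K => M/M^K   [K → M]
M/M^K => a/M^K   [M → a]
a/M^K => a/a^K   [M → a]
a/a^K => a/a^K/M   [K → K / M]
a/a^K/M => a/a^K/M/M   [K → K / M]
a/a^K/M/M => a/a^K/M/M/M   [K → K / M]
a/a^K/M/M/M => a/a^M/M/M/M   [K → M]
a/a^M/M/M/M => a/a^a/M/M/M   [M → a]
a/a^a/M/M/M => a/a^a/a/M/M   [M → a]
a/a^a/a/M/M => a/a^a/a/a/M   [M → a]
a/a^a/a/a/M => a/a^a/a/a/a   [M → a]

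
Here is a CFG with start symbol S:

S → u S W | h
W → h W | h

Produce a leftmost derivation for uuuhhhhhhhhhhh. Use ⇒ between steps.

S⇒uSW⇒uuSWW⇒uuuSWWW⇒uuuhWWW⇒uuuhhWWW⇒uuuhhhWWW⇒uuuhhhhWWW⇒uuuhhhhhWW⇒uuuhhhhhhWW⇒uuuhhhhhhhWW⇒uuuhhhhhhhhWW⇒uuuhhhhhhhhhWW⇒uuuhhhhhhhhhhW⇒uuuhhhhhhhhhhh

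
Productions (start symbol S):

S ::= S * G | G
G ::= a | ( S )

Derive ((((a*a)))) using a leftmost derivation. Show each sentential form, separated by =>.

S => G => (S) => (G) => ((S)) => ((G)) => (((S))) => (((G))) => ((((S)))) => ((((S*G)))) => ((((G*G)))) => ((((a*G)))) => ((((a*a))))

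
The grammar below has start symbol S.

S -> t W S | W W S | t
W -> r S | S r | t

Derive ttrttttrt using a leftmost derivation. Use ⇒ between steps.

S ⇒ WWS   [S -> W W S]
WWS ⇒ tWS   [W -> t]
tWS ⇒ tSrS   [W -> S r]
tSrS ⇒ ttWSrS   [S -> t W S]
ttWSrS ⇒ ttrSSrS   [W -> r S]
ttrSSrS ⇒ ttrtWSSrS   [S -> t W S]
ttrtWSSrS ⇒ ttrttSSrS   [W -> t]
ttrttSSrS ⇒ ttrtttSrS   [S -> t]
ttrtttSrS ⇒ ttrttttrS   [S -> t]
ttrttttrS ⇒ ttrttttrt   [S -> t]

S ⇒ WWS ⇒ tWS ⇒ tSrS ⇒ ttWSrS ⇒ ttrSSrS ⇒ ttrtWSSrS ⇒ ttrttSSrS ⇒ ttrtttSrS ⇒ ttrttttrS ⇒ ttrttttrt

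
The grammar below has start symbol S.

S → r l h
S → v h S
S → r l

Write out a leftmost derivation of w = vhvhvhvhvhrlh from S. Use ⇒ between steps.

S ⇒ vhS ⇒ vhvhS ⇒ vhvhvhS ⇒ vhvhvhvhS ⇒ vhvhvhvhvhS ⇒ vhvhvhvhvhrlh

S ⇒ vhS   [S → v h S]
vhS ⇒ vhvhS   [S → v h S]
vhvhS ⇒ vhvhvhS   [S → v h S]
vhvhvhS ⇒ vhvhvhvhS   [S → v h S]
vhvhvhvhS ⇒ vhvhvhvhvhS   [S → v h S]
vhvhvhvhvhS ⇒ vhvhvhvhvhrlh   [S → r l h]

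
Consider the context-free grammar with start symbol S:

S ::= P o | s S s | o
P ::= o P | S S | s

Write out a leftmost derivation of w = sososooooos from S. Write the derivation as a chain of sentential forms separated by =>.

S => sSs => sPos => sSSos => sPoSos => sSSoSos => soSoSos => soPooSos => soSSooSos => sosSsSooSos => sososSooSos => sososoooSos => sososooooos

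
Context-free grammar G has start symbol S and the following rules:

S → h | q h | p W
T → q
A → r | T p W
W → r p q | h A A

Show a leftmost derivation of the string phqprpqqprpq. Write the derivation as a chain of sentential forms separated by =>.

S => pW => phAA => phTpWA => phqpWA => phqprpqA => phqprpqTpW => phqprpqqpW => phqprpqqprpq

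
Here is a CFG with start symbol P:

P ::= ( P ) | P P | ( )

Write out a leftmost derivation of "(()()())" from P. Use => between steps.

P => (P)   [P ::= ( P )]
(P) => (PP)   [P ::= P P]
(PP) => (()P)   [P ::= ( )]
(()P) => (()PP)   [P ::= P P]
(()PP) => (()()P)   [P ::= ( )]
(()()P) => (()()())   [P ::= ( )]

P => (P) => (PP) => (()P) => (()PP) => (()()P) => (()()())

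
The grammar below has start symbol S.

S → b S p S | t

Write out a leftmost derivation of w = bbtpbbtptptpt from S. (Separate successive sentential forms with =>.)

S => bSpS => bbSpSpS => bbtpSpS => bbtpbSpSpS => bbtpbbSpSpSpS => bbtpbbtpSpSpS => bbtpbbtptpSpS => bbtpbbtptptpS => bbtpbbtptptpt

S => bSpS   [S → b S p S]
bSpS => bbSpSpS   [S → b S p S]
bbSpSpS => bbtpSpS   [S → t]
bbtpSpS => bbtpbSpSpS   [S → b S p S]
bbtpbSpSpS => bbtpbbSpSpSpS   [S → b S p S]
bbtpbbSpSpSpS => bbtpbbtpSpSpS   [S → t]
bbtpbbtpSpSpS => bbtpbbtptpSpS   [S → t]
bbtpbbtptpSpS => bbtpbbtptptpS   [S → t]
bbtpbbtptptpS => bbtpbbtptptpt   [S → t]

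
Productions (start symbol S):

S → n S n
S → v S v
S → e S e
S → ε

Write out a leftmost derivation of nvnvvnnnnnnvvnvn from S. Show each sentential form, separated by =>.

S => nSn   [S → n S n]
nSn => nvSvn   [S → v S v]
nvSvn => nvnSnvn   [S → n S n]
nvnSnvn => nvnvSvnvn   [S → v S v]
nvnvSvnvn => nvnvvSvvnvn   [S → v S v]
nvnvvSvvnvn => nvnvvnSnvvnvn   [S → n S n]
nvnvvnSnvvnvn => nvnvvnnSnnvvnvn   [S → n S n]
nvnvvnnSnnvvnvn => nvnvvnnnSnnnvvnvn   [S → n S n]
nvnvvnnnSnnnvvnvn => nvnvvnnnnnnvvnvn   [S → ε]

S=>nSn=>nvSvn=>nvnSnvn=>nvnvSvnvn=>nvnvvSvvnvn=>nvnvvnSnvvnvn=>nvnvvnnSnnvvnvn=>nvnvvnnnSnnnvvnvn=>nvnvvnnnnnnvvnvn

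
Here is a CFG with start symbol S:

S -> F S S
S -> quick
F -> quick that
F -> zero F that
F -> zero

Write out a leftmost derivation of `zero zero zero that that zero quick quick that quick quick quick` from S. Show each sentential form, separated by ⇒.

S ⇒ F S S ⇒ zero F that S S ⇒ zero zero F that that S S ⇒ zero zero zero that that S S ⇒ zero zero zero that that F S S S ⇒ zero zero zero that that zero S S S ⇒ zero zero zero that that zero quick S S ⇒ zero zero zero that that zero quick F S S S ⇒ zero zero zero that that zero quick quick that S S S ⇒ zero zero zero that that zero quick quick that quick S S ⇒ zero zero zero that that zero quick quick that quick quick S ⇒ zero zero zero that that zero quick quick that quick quick quick

S ⇒ F S S   [S -> F S S]
F S S ⇒ zero F that S S   [F -> zero F that]
zero F that S S ⇒ zero zero F that that S S   [F -> zero F that]
zero zero F that that S S ⇒ zero zero zero that that S S   [F -> zero]
zero zero zero that that S S ⇒ zero zero zero that that F S S S   [S -> F S S]
zero zero zero that that F S S S ⇒ zero zero zero that that zero S S S   [F -> zero]
zero zero zero that that zero S S S ⇒ zero zero zero that that zero quick S S   [S -> quick]
zero zero zero that that zero quick S S ⇒ zero zero zero that that zero quick F S S S   [S -> F S S]
zero zero zero that that zero quick F S S S ⇒ zero zero zero that that zero quick quick that S S S   [F -> quick that]
zero zero zero that that zero quick quick that S S S ⇒ zero zero zero that that zero quick quick that quick S S   [S -> quick]
zero zero zero that that zero quick quick that quick S S ⇒ zero zero zero that that zero quick quick that quick quick S   [S -> quick]
zero zero zero that that zero quick quick that quick quick S ⇒ zero zero zero that that zero quick quick that quick quick quick   [S -> quick]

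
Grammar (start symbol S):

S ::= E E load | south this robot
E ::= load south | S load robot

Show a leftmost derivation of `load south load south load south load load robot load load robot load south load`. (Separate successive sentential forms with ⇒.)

S ⇒ E E load ⇒ S load robot E load ⇒ E E load load robot E load ⇒ load south E load load robot E load ⇒ load south S load robot load load robot E load ⇒ load south E E load load robot load load robot E load ⇒ load south load south E load load robot load load robot E load ⇒ load south load south load south load load robot load load robot E load ⇒ load south load south load south load load robot load load robot load south load

S ⇒ E E load   [S ::= E E load]
E E load ⇒ S load robot E load   [E ::= S load robot]
S load robot E load ⇒ E E load load robot E load   [S ::= E E load]
E E load load robot E load ⇒ load south E load load robot E load   [E ::= load south]
load south E load load robot E load ⇒ load south S load robot load load robot E load   [E ::= S load robot]
load south S load robot load load robot E load ⇒ load south E E load load robot load load robot E load   [S ::= E E load]
load south E E load load robot load load robot E load ⇒ load south load south E load load robot load load robot E load   [E ::= load south]
load south load south E load load robot load load robot E load ⇒ load south load south load south load load robot load load robot E load   [E ::= load south]
load south load south load south load load robot load load robot E load ⇒ load south load south load south load load robot load load robot load south load   [E ::= load south]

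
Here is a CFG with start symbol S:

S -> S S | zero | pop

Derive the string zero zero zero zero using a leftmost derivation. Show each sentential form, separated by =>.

S => S S   [S -> S S]
S S => zero S   [S -> zero]
zero S => zero S S   [S -> S S]
zero S S => zero zero S   [S -> zero]
zero zero S => zero zero S S   [S -> S S]
zero zero S S => zero zero zero S   [S -> zero]
zero zero zero S => zero zero zero zero   [S -> zero]

S => S S => zero S => zero S S => zero zero S => zero zero S S => zero zero zero S => zero zero zero zero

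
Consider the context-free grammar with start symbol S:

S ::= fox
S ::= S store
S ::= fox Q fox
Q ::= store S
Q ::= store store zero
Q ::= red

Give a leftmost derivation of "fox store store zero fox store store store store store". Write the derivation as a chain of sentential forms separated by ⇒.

S ⇒ S store ⇒ S store store ⇒ S store store store ⇒ S store store store store ⇒ S store store store store store ⇒ fox Q fox store store store store store ⇒ fox store store zero fox store store store store store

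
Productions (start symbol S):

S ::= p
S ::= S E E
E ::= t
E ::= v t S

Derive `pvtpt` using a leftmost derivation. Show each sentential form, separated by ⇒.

S ⇒ SEE   [S ::= S E E]
SEE ⇒ pEE   [S ::= p]
pEE ⇒ pvtSE   [E ::= v t S]
pvtSE ⇒ pvtpE   [S ::= p]
pvtpE ⇒ pvtpt   [E ::= t]

S⇒SEE⇒pEE⇒pvtSE⇒pvtpE⇒pvtpt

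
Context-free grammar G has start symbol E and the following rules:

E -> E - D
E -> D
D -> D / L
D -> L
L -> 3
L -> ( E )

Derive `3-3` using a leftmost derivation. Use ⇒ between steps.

E⇒E-D⇒D-D⇒L-D⇒3-D⇒3-L⇒3-3

E ⇒ E-D   [E -> E - D]
E-D ⇒ D-D   [E -> D]
D-D ⇒ L-D   [D -> L]
L-D ⇒ 3-D   [L -> 3]
3-D ⇒ 3-L   [D -> L]
3-L ⇒ 3-3   [L -> 3]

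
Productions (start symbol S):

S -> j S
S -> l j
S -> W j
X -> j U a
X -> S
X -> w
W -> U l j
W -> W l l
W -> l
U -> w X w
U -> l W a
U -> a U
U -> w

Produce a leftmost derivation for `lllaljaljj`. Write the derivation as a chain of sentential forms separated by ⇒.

S ⇒ Wj   [S -> W j]
Wj ⇒ Uljj   [W -> U l j]
Uljj ⇒ lWaljj   [U -> l W a]
lWaljj ⇒ lUljaljj   [W -> U l j]
lUljaljj ⇒ llWaljaljj   [U -> l W a]
llWaljaljj ⇒ lllaljaljj   [W -> l]

S ⇒ Wj ⇒ Uljj ⇒ lWaljj ⇒ lUljaljj ⇒ llWaljaljj ⇒ lllaljaljj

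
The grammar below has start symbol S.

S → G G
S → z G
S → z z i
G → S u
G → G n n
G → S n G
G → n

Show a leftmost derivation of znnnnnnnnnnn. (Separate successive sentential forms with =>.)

S => zG => zSnG => zGGnG => znGnG => znGnnnG => znSnGnnnG => znGGnGnnnG => znGnnGnGnnnG => znnnnGnGnnnG => znnnnnnGnnnG => znnnnnnnnnnG => znnnnnnnnnnn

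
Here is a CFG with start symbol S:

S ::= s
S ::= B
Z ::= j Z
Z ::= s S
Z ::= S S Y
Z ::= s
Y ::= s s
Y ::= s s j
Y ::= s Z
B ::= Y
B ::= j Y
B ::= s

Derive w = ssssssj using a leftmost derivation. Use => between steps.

S => B   [S ::= B]
B => Y   [B ::= Y]
Y => sZ   [Y ::= s Z]
sZ => sSSY   [Z ::= S S Y]
sSSY => sBSY   [S ::= B]
sBSY => sYSY   [B ::= Y]
sYSY => ssZSY   [Y ::= s Z]
ssZSY => sssSY   [Z ::= s]
sssSY => ssssY   [S ::= s]
ssssY => ssssssj   [Y ::= s s j]

S=>B=>Y=>sZ=>sSSY=>sBSY=>sYSY=>ssZSY=>sssSY=>ssssY=>ssssssj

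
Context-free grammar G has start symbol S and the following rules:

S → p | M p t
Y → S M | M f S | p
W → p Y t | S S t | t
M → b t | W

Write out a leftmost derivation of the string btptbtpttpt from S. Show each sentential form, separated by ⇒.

S ⇒ Mpt ⇒ Wpt ⇒ SStpt ⇒ MptStpt ⇒ btptStpt ⇒ btptMpttpt ⇒ btptbtpttpt

S ⇒ Mpt   [S → M p t]
Mpt ⇒ Wpt   [M → W]
Wpt ⇒ SStpt   [W → S S t]
SStpt ⇒ MptStpt   [S → M p t]
MptStpt ⇒ btptStpt   [M → b t]
btptStpt ⇒ btptMpttpt   [S → M p t]
btptMpttpt ⇒ btptbtpttpt   [M → b t]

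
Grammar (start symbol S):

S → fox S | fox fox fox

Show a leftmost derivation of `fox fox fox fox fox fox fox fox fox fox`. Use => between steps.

S => fox S => fox fox S => fox fox fox S => fox fox fox fox S => fox fox fox fox fox S => fox fox fox fox fox fox S => fox fox fox fox fox fox fox S => fox fox fox fox fox fox fox fox fox fox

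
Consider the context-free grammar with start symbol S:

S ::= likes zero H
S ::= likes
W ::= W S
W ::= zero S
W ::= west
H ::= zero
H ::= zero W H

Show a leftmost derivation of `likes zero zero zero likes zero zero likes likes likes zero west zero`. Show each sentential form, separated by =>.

S => likes zero H   [S ::= likes zero H]
likes zero H => likes zero zero W H   [H ::= zero W H]
likes zero zero W H => likes zero zero W S H   [W ::= W S]
likes zero zero W S H => likes zero zero W S S H   [W ::= W S]
likes zero zero W S S H => likes zero zero W S S S H   [W ::= W S]
likes zero zero W S S S H => likes zero zero zero S S S S H   [W ::= zero S]
likes zero zero zero S S S S H => likes zero zero zero likes zero H S S S H   [S ::= likes zero H]
likes zero zero zero likes zero H S S S H => likes zero zero zero likes zero zero S S S H   [H ::= zero]
likes zero zero zero likes zero zero S S S H => likes zero zero zero likes zero zero likes S S H   [S ::= likes]
likes zero zero zero likes zero zero likes S S H => likes zero zero zero likes zero zero likes likes S H   [S ::= likes]
likes zero zero zero likes zero zero likes likes S H => likes zero zero zero likes zero zero likes likes likes H   [S ::= likes]
likes zero zero zero likes zero zero likes likes likes H => likes zero zero zero likes zero zero likes likes likes zero W H   [H ::= zero W H]
likes zero zero zero likes zero zero likes likes likes zero W H => likes zero zero zero likes zero zero likes likes likes zero west H   [W ::= west]
likes zero zero zero likes zero zero likes likes likes zero west H => likes zero zero zero likes zero zero likes likes likes zero west zero   [H ::= zero]

S => likes zero H => likes zero zero W H => likes zero zero W S H => likes zero zero W S S H => likes zero zero W S S S H => likes zero zero zero S S S S H => likes zero zero zero likes zero H S S S H => likes zero zero zero likes zero zero S S S H => likes zero zero zero likes zero zero likes S S H => likes zero zero zero likes zero zero likes likes S H => likes zero zero zero likes zero zero likes likes likes H => likes zero zero zero likes zero zero likes likes likes zero W H => likes zero zero zero likes zero zero likes likes likes zero west H => likes zero zero zero likes zero zero likes likes likes zero west zero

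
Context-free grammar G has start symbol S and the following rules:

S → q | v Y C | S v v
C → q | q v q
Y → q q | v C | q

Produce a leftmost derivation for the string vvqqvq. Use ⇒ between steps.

S ⇒ vYC   [S → v Y C]
vYC ⇒ vvCC   [Y → v C]
vvCC ⇒ vvqC   [C → q]
vvqC ⇒ vvqqvq   [C → q v q]

S ⇒ vYC ⇒ vvCC ⇒ vvqC ⇒ vvqqvq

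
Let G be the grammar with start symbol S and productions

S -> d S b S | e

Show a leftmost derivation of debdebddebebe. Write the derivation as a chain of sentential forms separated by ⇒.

S ⇒ dSbS ⇒ debS ⇒ debdSbS ⇒ debdebS ⇒ debdebdSbS ⇒ debdebddSbSbS ⇒ debdebddebSbS ⇒ debdebddebebS ⇒ debdebddebebe

S ⇒ dSbS   [S -> d S b S]
dSbS ⇒ debS   [S -> e]
debS ⇒ debdSbS   [S -> d S b S]
debdSbS ⇒ debdebS   [S -> e]
debdebS ⇒ debdebdSbS   [S -> d S b S]
debdebdSbS ⇒ debdebddSbSbS   [S -> d S b S]
debdebddSbSbS ⇒ debdebddebSbS   [S -> e]
debdebddebSbS ⇒ debdebddebebS   [S -> e]
debdebddebebS ⇒ debdebddebebe   [S -> e]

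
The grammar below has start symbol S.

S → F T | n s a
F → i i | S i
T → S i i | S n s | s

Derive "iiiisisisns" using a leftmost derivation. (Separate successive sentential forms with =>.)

S => FT => iiT => iiSns => iiFTns => iiSiTns => iiFTiTns => iiSiTiTns => iiFTiTiTns => iiiiTiTiTns => iiiisiTiTns => iiiisisiTns => iiiisisisns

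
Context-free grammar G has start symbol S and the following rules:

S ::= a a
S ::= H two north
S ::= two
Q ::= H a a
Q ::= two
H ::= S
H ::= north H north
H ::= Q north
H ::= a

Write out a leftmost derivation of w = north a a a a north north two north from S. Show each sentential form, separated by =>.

S => H two north => north H north two north => north Q north north two north => north H a a north north two north => north S a a north north two north => north a a a a north north two north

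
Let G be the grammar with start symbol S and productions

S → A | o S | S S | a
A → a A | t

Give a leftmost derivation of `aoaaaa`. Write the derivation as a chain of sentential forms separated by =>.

S => SS => aS => aSS => aSSS => aoSSS => aoSSSS => aoaSSS => aoaaSS => aoaaaS => aoaaaa

S => SS   [S → S S]
SS => aS   [S → a]
aS => aSS   [S → S S]
aSS => aSSS   [S → S S]
aSSS => aoSSS   [S → o S]
aoSSS => aoSSSS   [S → S S]
aoSSSS => aoaSSS   [S → a]
aoaSSS => aoaaSS   [S → a]
aoaaSS => aoaaaS   [S → a]
aoaaaS => aoaaaa   [S → a]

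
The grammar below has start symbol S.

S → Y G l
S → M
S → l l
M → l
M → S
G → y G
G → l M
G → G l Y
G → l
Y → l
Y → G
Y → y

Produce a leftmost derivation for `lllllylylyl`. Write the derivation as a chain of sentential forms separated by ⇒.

S⇒YGl⇒GGl⇒lMGl⇒llGl⇒llGlYl⇒llGlYlYl⇒llGlYlYlYl⇒lllMlYlYlYl⇒lllllYlYlYl⇒lllllylYlYl⇒lllllylylYl⇒lllllylylyl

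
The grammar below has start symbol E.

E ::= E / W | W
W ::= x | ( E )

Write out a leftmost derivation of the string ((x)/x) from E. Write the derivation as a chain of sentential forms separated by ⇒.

E⇒W⇒(E)⇒(E/W)⇒(W/W)⇒((E)/W)⇒((W)/W)⇒((x)/W)⇒((x)/x)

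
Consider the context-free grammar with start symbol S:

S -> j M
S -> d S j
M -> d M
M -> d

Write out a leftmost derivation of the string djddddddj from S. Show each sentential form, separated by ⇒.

S ⇒ dSj   [S -> d S j]
dSj ⇒ djMj   [S -> j M]
djMj ⇒ djdMj   [M -> d M]
djdMj ⇒ djddMj   [M -> d M]
djddMj ⇒ djdddMj   [M -> d M]
djdddMj ⇒ djddddMj   [M -> d M]
djddddMj ⇒ djdddddMj   [M -> d M]
djdddddMj ⇒ djddddddj   [M -> d]

S ⇒ dSj ⇒ djMj ⇒ djdMj ⇒ djddMj ⇒ djdddMj ⇒ djddddMj ⇒ djdddddMj ⇒ djddddddj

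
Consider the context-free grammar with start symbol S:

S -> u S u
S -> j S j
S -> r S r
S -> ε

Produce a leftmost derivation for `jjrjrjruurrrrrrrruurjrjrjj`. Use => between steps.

S => jSj => jjSjj => jjrSrjj => jjrjSjrjj => jjrjrSrjrjj => jjrjrjSjrjrjj => jjrjrjrSrjrjrjj => jjrjrjruSurjrjrjj => jjrjrjruuSuurjrjrjj => jjrjrjruurSruurjrjrjj => jjrjrjruurrSrruurjrjrjj => jjrjrjruurrrSrrruurjrjrjj => jjrjrjruurrrrSrrrruurjrjrjj => jjrjrjruurrrrrrrruurjrjrjj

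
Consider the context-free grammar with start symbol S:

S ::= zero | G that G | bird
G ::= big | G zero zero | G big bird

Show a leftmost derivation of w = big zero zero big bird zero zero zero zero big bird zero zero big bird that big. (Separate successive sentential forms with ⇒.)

S ⇒ G that G ⇒ G big bird that G ⇒ G zero zero big bird that G ⇒ G big bird zero zero big bird that G ⇒ G zero zero big bird zero zero big bird that G ⇒ G zero zero zero zero big bird zero zero big bird that G ⇒ G big bird zero zero zero zero big bird zero zero big bird that G ⇒ G zero zero big bird zero zero zero zero big bird zero zero big bird that G ⇒ big zero zero big bird zero zero zero zero big bird zero zero big bird that G ⇒ big zero zero big bird zero zero zero zero big bird zero zero big bird that big

S ⇒ G that G   [S ::= G that G]
G that G ⇒ G big bird that G   [G ::= G big bird]
G big bird that G ⇒ G zero zero big bird that G   [G ::= G zero zero]
G zero zero big bird that G ⇒ G big bird zero zero big bird that G   [G ::= G big bird]
G big bird zero zero big bird that G ⇒ G zero zero big bird zero zero big bird that G   [G ::= G zero zero]
G zero zero big bird zero zero big bird that G ⇒ G zero zero zero zero big bird zero zero big bird that G   [G ::= G zero zero]
G zero zero zero zero big bird zero zero big bird that G ⇒ G big bird zero zero zero zero big bird zero zero big bird that G   [G ::= G big bird]
G big bird zero zero zero zero big bird zero zero big bird that G ⇒ G zero zero big bird zero zero zero zero big bird zero zero big bird that G   [G ::= G zero zero]
G zero zero big bird zero zero zero zero big bird zero zero big bird that G ⇒ big zero zero big bird zero zero zero zero big bird zero zero big bird that G   [G ::= big]
big zero zero big bird zero zero zero zero big bird zero zero big bird that G ⇒ big zero zero big bird zero zero zero zero big bird zero zero big bird that big   [G ::= big]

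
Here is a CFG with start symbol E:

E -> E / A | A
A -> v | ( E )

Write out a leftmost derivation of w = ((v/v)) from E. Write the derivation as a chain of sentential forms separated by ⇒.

E ⇒ A   [E -> A]
A ⇒ (E)   [A -> ( E )]
(E) ⇒ (A)   [E -> A]
(A) ⇒ ((E))   [A -> ( E )]
((E)) ⇒ ((E/A))   [E -> E / A]
((E/A)) ⇒ ((A/A))   [E -> A]
((A/A)) ⇒ ((v/A))   [A -> v]
((v/A)) ⇒ ((v/v))   [A -> v]

E ⇒ A ⇒ (E) ⇒ (A) ⇒ ((E)) ⇒ ((E/A)) ⇒ ((A/A)) ⇒ ((v/A)) ⇒ ((v/v))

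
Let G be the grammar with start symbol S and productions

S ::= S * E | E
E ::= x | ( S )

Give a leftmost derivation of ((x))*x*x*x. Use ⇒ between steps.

S⇒S*E⇒S*E*E⇒S*E*E*E⇒E*E*E*E⇒(S)*E*E*E⇒(E)*E*E*E⇒((S))*E*E*E⇒((E))*E*E*E⇒((x))*E*E*E⇒((x))*x*E*E⇒((x))*x*x*E⇒((x))*x*x*x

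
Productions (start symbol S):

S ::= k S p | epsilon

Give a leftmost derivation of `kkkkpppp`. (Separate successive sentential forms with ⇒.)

S ⇒ kSp ⇒ kkSpp ⇒ kkkSppp ⇒ kkkkSpppp ⇒ kkkkpppp

S ⇒ kSp   [S ::= k S p]
kSp ⇒ kkSpp   [S ::= k S p]
kkSpp ⇒ kkkSppp   [S ::= k S p]
kkkSppp ⇒ kkkkSpppp   [S ::= k S p]
kkkkSpppp ⇒ kkkkpppp   [S ::= epsilon]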